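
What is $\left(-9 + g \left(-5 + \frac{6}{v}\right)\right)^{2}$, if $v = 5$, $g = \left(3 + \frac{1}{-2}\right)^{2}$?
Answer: $\frac{17161}{16} \approx 1072.6$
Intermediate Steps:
$g = \frac{25}{4}$ ($g = \left(3 - \frac{1}{2}\right)^{2} = \left(\frac{5}{2}\right)^{2} = \frac{25}{4} \approx 6.25$)
$\left(-9 + g \left(-5 + \frac{6}{v}\right)\right)^{2} = \left(-9 + \frac{25 \left(-5 + \frac{6}{5}\right)}{4}\right)^{2} = \left(-9 + \frac{25}{4} \left(- \frac{19}{5}\right)\right)^{2} = \left(-9 - \frac{95}{4}\right)^{2} = \left(- \frac{131}{4}\right)^{2} = \frac{17161}{16}$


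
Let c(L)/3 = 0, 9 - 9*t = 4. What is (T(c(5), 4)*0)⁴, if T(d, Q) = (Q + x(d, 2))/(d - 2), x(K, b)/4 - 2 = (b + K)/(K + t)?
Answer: 0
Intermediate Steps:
t = 5/9 (t = 1 - ⅑*4 = 1 - 4/9 = 5/9 ≈ 0.55556)
c(L) = 0 (c(L) = 3*0 = 0)
x(K, b) = 8 + 4*(K + b)/(5/9 + K) (x(K, b) = 8 + 4*((b + K)/(K + 5/9)) = 8 + 4*((K + b)/(5/9 + K)) = 8 + 4*(K + b)/(5/9 + K))
T(d, Q) = (Q + 4*(28 + 27*d)/(5 + 9*d))/(-2 + d) (T(d, Q) = (Q + 4*(10 + 9*2 + 27*d)/(5 + 9*d))/(d - 2) = (Q + 4*(10 + 18 + 27*d)/(5 + 9*d))/(-2 + d) = (Q + 4*(28 + 27*d)/(5 + 9*d))/(-2 + d))
(T(c(5), 4)*0)⁴ = (((112 + 108*0 + 4*(5 + 9*0))/((-2 + 0)*(5 + 9*0)))*0)⁴ = (((112 + 0 + 4*(5 + 0))/((-2)*(5 + 0)))*0)⁴ = (-½*(112 + 0 + 4*5)/5*0)⁴ = (-½*⅕*(112 + 0 + 20)*0)⁴ = (-½*⅕*132*0)⁴ = (-66/5*0)⁴ = 0⁴ = 0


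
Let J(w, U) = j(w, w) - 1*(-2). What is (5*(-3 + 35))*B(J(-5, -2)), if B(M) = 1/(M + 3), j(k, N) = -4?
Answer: 160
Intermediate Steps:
J(w, U) = -2 (J(w, U) = -4 - 1*(-2) = -4 + 2 = -2)
B(M) = 1/(3 + M)
(5*(-3 + 35))*B(J(-5, -2)) = (5*(-3 + 35))/(3 - 2) = (5*32)/1 = 160*1 = 160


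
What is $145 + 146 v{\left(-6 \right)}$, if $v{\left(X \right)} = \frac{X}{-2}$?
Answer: $583$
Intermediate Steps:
$v{\left(X \right)} = - \frac{X}{2}$ ($v{\left(X \right)} = X \left(- \frac{1}{2}\right) = - \frac{X}{2}$)
$145 + 146 v{\left(-6 \right)} = 145 + 146 \left(\left(- \frac{1}{2}\right) \left(-6\right)\right) = 145 + 146 \cdot 3 = 145 + 438 = 583$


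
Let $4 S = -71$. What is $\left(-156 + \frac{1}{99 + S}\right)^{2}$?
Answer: $\frac{2570084416}{105625} \approx 24332.0$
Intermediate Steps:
$S = - \frac{71}{4}$ ($S = \frac{1}{4} \left(-71\right) = - \frac{71}{4} \approx -17.75$)
$\left(-156 + \frac{1}{99 + S}\right)^{2} = \left(-156 + \frac{1}{99 - \frac{71}{4}}\right)^{2} = \left(-156 + \frac{1}{\frac{325}{4}}\right)^{2} = \left(-156 + \frac{4}{325}\right)^{2} = \left(- \frac{50696}{325}\right)^{2} = \frac{2570084416}{105625}$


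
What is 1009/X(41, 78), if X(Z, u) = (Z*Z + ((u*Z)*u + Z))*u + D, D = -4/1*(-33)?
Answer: 1009/19591080 ≈ 5.1503e-5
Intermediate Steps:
D = 132 (D = -4*1*(-33) = -4*(-33) = 132)
X(Z, u) = 132 + u*(Z + Z**2 + Z*u**2) (X(Z, u) = (Z*Z + ((u*Z)*u + Z))*u + 132 = (Z**2 + ((Z*u)*u + Z))*u + 132 = (Z**2 + (Z*u**2 + Z))*u + 132 = (Z**2 + (Z + Z*u**2))*u + 132 = (Z + Z**2 + Z*u**2)*u + 132 = u*(Z + Z**2 + Z*u**2) + 132 = 132 + u*(Z + Z**2 + Z*u**2))
1009/X(41, 78) = 1009/(132 + 41*78 + 41*78**3 + 78*41**2) = 1009/(132 + 3198 + 41*474552 + 78*1681) = 1009/(132 + 3198 + 19456632 + 131118) = 1009/19591080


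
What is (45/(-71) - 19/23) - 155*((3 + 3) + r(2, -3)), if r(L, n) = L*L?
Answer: -2533534/1633 ≈ -1551.5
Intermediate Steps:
r(L, n) = L**2
(45/(-71) - 19/23) - 155*((3 + 3) + r(2, -3)) = (45/(-71) - 19/23) - 155*((3 + 3) + 2**2) = (45*(-1/71) - 19*1/23) - 155*(6 + 4) = (-45/71 - 19/23) - 155*10 = -2384/1633 - 1550 = -2533534/1633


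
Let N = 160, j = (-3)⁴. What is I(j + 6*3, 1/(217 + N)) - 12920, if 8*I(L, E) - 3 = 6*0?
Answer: -103357/8 ≈ -12920.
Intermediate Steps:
j = 81
I(L, E) = 3/8 (I(L, E) = 3/8 + (6*0)/8 = 3/8 + (⅛)*0 = 3/8 + 0 = 3/8)
I(j + 6*3, 1/(217 + N)) - 12920 = 3/8 - 12920 = -103357/8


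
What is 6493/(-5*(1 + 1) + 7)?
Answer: -6493/3 ≈ -2164.3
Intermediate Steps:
6493/(-5*(1 + 1) + 7) = 6493/(-5*2 + 7) = 6493/(-10 + 7) = 6493/(-3) = -⅓*6493 = -6493/3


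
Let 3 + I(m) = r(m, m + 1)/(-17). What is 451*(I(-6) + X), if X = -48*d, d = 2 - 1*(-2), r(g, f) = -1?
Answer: -1494614/17 ≈ -87919.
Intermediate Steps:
d = 4 (d = 2 + 2 = 4)
X = -192 (X = -48*4 = -192)
I(m) = -50/17 (I(m) = -3 - 1/(-17) = -3 - 1*(-1/17) = -3 + 1/17 = -50/17)
451*(I(-6) + X) = 451*(-50/17 - 192) = 451*(-3314/17) = -1494614/17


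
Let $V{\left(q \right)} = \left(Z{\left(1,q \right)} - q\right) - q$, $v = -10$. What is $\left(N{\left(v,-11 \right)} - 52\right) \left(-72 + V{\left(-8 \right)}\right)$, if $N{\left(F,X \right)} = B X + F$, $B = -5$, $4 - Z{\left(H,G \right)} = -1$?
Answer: $357$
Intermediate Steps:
$Z{\left(H,G \right)} = 5$ ($Z{\left(H,G \right)} = 4 - -1 = 4 + 1 = 5$)
$N{\left(F,X \right)} = F - 5 X$ ($N{\left(F,X \right)} = - 5 X + F = F - 5 X$)
$V{\left(q \right)} = 5 - 2 q$ ($V{\left(q \right)} = \left(5 - q\right) - q = 5 - 2 q$)
$\left(N{\left(v,-11 \right)} - 52\right) \left(-72 + V{\left(-8 \right)}\right) = \left(\left(-10 - -55\right) - 52\right) \left(-72 + \left(5 - -16\right)\right) = \left(\left(-10 + 55\right) - 52\right) \left(-72 + \left(5 + 16\right)\right) = \left(45 - 52\right) \left(-72 + 21\right) = \left(-7\right) \left(-51\right) = 357$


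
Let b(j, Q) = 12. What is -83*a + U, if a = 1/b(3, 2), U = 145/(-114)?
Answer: -1867/228 ≈ -8.1886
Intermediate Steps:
U = -145/114 (U = 145*(-1/114) = -145/114 ≈ -1.2719)
a = 1/12 ≈ 0.083333
-83*a + U = -83*1/12 - 145/114 = -83/12 - 145/114 = -1867/228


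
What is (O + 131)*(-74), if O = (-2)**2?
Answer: -9990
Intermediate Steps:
O = 4
(O + 131)*(-74) = (4 + 131)*(-74) = 135*(-74) = -9990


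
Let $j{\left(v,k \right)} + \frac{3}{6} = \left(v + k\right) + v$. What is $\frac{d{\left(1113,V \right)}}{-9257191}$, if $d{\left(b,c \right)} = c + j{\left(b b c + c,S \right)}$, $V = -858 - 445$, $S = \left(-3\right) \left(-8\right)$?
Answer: $\frac{6456471799}{18514382} \approx 348.73$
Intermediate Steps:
$S = 24$
$V = -1303$
$j{\left(v,k \right)} = - \frac{1}{2} + k + 2 v$ ($j{\left(v,k \right)} = - \frac{1}{2} + \left(\left(v + k\right) + v\right) = - \frac{1}{2} + \left(\left(k + v\right) + v\right) = - \frac{1}{2} + \left(k + 2 v\right) = - \frac{1}{2} + k + 2 v$)
$d{\left(b,c \right)} = \frac{47}{2} + 3 c + 2 c b^{2}$ ($d{\left(b,c \right)} = c + \left(- \frac{1}{2} + 24 + 2 \left(b b c + c\right)\right) = c + \left(- \frac{1}{2} + 24 + 2 \left(b^{2} c + c\right)\right) = c + \left(- \frac{1}{2} + 24 + 2 \left(c b^{2} + c\right)\right) = c + \left(- \frac{1}{2} + 24 + 2 \left(c + c b^{2}\right)\right) = c + \left(- \frac{1}{2} + 24 + \left(2 c + 2 c b^{2}\right)\right) = c + \left(\frac{47}{2} + 2 c + 2 c b^{2}\right) = \frac{47}{2} + 3 c + 2 c b^{2}$)
$\frac{d{\left(1113,V \right)}}{-9257191} = \frac{\frac{47}{2} + 3 \left(-1303\right) + 2 \left(-1303\right) 1113^{2}}{-9257191} = \left(\frac{47}{2} - 3909 + 2 \left(-1303\right) 1238769\right) \left(- \frac{1}{9257191}\right) = \left(\frac{47}{2} - 3909 - 3228232014\right) \left(- \frac{1}{9257191}\right) = \left(- \frac{6456471799}{2}\right) \left(- \frac{1}{9257191}\right) = \frac{6456471799}{18514382}$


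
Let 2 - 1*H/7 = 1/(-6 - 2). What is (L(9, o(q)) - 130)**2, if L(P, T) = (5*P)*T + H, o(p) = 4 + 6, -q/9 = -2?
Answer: 7177041/64 ≈ 1.1214e+5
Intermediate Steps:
q = 18 (q = -9*(-2) = 18)
H = 119/8 (H = 14 - 7/(-6 - 2) = 14 - 7/(-8) = 14 - 7*(-1/8) = 14 + 7/8 = 119/8 ≈ 14.875)
o(p) = 10
L(P, T) = 119/8 + 5*P*T (L(P, T) = (5*P)*T + 119/8 = 5*P*T + 119/8 = 119/8 + 5*P*T)
(L(9, o(q)) - 130)**2 = ((119/8 + 5*9*10) - 130)**2 = ((119/8 + 450) - 130)**2 = (3719/8 - 130)**2 = (2679/8)**2 = 7177041/64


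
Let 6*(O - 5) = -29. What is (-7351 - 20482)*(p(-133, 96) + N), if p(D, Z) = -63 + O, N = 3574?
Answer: -586357811/6 ≈ -9.7726e+7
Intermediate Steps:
O = 1/6 (O = 5 + (1/6)*(-29) = 5 - 29/6 = 1/6 ≈ 0.16667)
p(D, Z) = -377/6 (p(D, Z) = -63 + 1/6 = -377/6)
(-7351 - 20482)*(p(-133, 96) + N) = (-7351 - 20482)*(-377/6 + 3574) = -27833*21067/6 = -586357811/6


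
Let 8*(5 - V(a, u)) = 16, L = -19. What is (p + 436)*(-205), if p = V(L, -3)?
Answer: -89995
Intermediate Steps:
V(a, u) = 3 (V(a, u) = 5 - ⅛*16 = 5 - 2 = 3)
p = 3
(p + 436)*(-205) = (3 + 436)*(-205) = 439*(-205) = -89995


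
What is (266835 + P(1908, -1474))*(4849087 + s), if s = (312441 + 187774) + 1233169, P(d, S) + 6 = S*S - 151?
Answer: 16056976963734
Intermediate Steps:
P(d, S) = -157 + S² (P(d, S) = -6 + (S*S - 151) = -6 + (S² - 151) = -6 + (-151 + S²) = -157 + S²)
s = 1733384 (s = 500215 + 1233169 = 1733384)
(266835 + P(1908, -1474))*(4849087 + s) = (266835 + (-157 + (-1474)²))*(4849087 + 1733384) = (266835 + (-157 + 2172676))*6582471 = (266835 + 2172519)*6582471 = 2439354*6582471 = 16056976963734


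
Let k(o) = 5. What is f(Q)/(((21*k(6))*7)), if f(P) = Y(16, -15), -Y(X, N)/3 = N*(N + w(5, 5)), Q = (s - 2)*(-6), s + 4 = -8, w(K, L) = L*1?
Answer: -30/49 ≈ -0.61224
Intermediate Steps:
w(K, L) = L
s = -12 (s = -4 - 8 = -12)
Q = 84 (Q = (-12 - 2)*(-6) = -14*(-6) = 84)
Y(X, N) = -3*N*(5 + N) (Y(X, N) = -3*N*(N + 5) = -3*N*(5 + N))
f(P) = -450 (f(P) = -3*(-15)*(5 - 15) = -3*(-15)*(-10) = -450)
f(Q)/(((21*k(6))*7)) = -450/((21*5)*7) = -450/(105*7) = -450/735 = -450*1/735 = -30/49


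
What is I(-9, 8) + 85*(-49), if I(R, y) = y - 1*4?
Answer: -4161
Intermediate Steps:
I(R, y) = -4 + y (I(R, y) = y - 4 = -4 + y)
I(-9, 8) + 85*(-49) = (-4 + 8) + 85*(-49) = 4 - 4165 = -4161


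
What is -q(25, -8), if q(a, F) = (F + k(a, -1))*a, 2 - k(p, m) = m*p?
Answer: -475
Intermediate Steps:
k(p, m) = 2 - m*p
q(a, F) = a*(2 + F + a) (q(a, F) = (F + (2 - 1*(-1)*a))*a = (F + (2 + a))*a = (2 + F + a)*a = a*(2 + F + a))
-q(25, -8) = -25*(2 - 8 + 25) = -25*19 = -1*475 = -475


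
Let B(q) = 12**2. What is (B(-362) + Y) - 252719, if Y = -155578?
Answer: -408153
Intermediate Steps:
B(q) = 144
(B(-362) + Y) - 252719 = (144 - 155578) - 252719 = -155434 - 252719 = -408153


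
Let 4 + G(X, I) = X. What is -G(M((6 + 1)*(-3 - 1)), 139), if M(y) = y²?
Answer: -780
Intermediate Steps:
G(X, I) = -4 + X
-G(M((6 + 1)*(-3 - 1)), 139) = -(-4 + ((6 + 1)*(-3 - 1))²) = -(-4 + (7*(-4))²) = -(-4 + (-28)²) = -(-4 + 784) = -1*780 = -780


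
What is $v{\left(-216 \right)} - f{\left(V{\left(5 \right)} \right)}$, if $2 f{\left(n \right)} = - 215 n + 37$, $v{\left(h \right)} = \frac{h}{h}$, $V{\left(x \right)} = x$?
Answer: $520$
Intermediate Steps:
$v{\left(h \right)} = 1$
$f{\left(n \right)} = \frac{37}{2} - \frac{215 n}{2}$ ($f{\left(n \right)} = \frac{- 215 n + 37}{2} = \frac{37 - 215 n}{2} = \frac{37}{2} - \frac{215 n}{2}$)
$v{\left(-216 \right)} - f{\left(V{\left(5 \right)} \right)} = 1 - \left(\frac{37}{2} - \frac{1075}{2}\right) = 1 - -519 = 1 + 519 = 520$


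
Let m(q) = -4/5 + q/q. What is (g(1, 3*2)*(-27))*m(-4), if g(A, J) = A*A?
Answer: -27/5 ≈ -5.4000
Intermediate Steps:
g(A, J) = A²
m(q) = ⅕ (m(q) = -4*⅕ + 1 = -⅘ + 1 = ⅕)
(g(1, 3*2)*(-27))*m(-4) = (1²*(-27))*(⅕) = (1*(-27))*(⅕) = -27*⅕ = -27/5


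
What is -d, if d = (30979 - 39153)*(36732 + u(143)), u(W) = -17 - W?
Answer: 298939528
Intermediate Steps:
d = -298939528 (d = (30979 - 39153)*(36732 + (-17 - 1*143)) = -8174*(36732 + (-17 - 143)) = -8174*(36732 - 160) = -8174*36572 = -298939528)
-d = -1*(-298939528) = 298939528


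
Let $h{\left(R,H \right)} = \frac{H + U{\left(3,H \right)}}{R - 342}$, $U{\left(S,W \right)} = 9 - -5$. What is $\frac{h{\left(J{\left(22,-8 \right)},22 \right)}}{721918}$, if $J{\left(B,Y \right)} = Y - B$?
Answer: $- \frac{3}{22379458} \approx -1.3405 \cdot 10^{-7}$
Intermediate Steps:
$U{\left(S,W \right)} = 14$ ($U{\left(S,W \right)} = 9 + 5 = 14$)
$h{\left(R,H \right)} = \frac{14 + H}{-342 + R}$ ($h{\left(R,H \right)} = \frac{H + 14}{R - 342} = \frac{14 + H}{-342 + R}$)
$\frac{h{\left(J{\left(22,-8 \right)},22 \right)}}{721918} = \frac{\frac{1}{-342 - 30} \left(14 + 22\right)}{721918} = \frac{1}{-342 - 30} \cdot 36 \cdot \frac{1}{721918} = \frac{1}{-372} \cdot 36 \cdot \frac{1}{721918} = \left(- \frac{1}{372}\right) 36 \cdot \frac{1}{721918} = \left(- \frac{3}{31}\right) \frac{1}{721918} = - \frac{3}{22379458}$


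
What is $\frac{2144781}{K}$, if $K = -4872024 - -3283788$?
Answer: $- \frac{714927}{529412} \approx -1.3504$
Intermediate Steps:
$K = -1588236$ ($K = -4872024 + 3283788 = -1588236$)
$\frac{2144781}{K} = \frac{2144781}{-1588236} = 2144781 \left(- \frac{1}{1588236}\right) = - \frac{714927}{529412}$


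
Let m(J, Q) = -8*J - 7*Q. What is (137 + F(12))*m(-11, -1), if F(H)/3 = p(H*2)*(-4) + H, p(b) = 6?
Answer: 9595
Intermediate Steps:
F(H) = -72 + 3*H (F(H) = 3*(6*(-4) + H) = 3*(-24 + H) = -72 + 3*H)
(137 + F(12))*m(-11, -1) = (137 + (-72 + 3*12))*(-8*(-11) - 7*(-1)) = (137 + (-72 + 36))*(88 + 7) = (137 - 36)*95 = 101*95 = 9595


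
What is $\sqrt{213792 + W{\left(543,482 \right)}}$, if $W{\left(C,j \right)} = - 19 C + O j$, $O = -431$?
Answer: $i \sqrt{4267} \approx 65.322 i$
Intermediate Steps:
$W{\left(C,j \right)} = - 431 j - 19 C$ ($W{\left(C,j \right)} = - 19 C - 431 j = - 431 j - 19 C$)
$\sqrt{213792 + W{\left(543,482 \right)}} = \sqrt{213792 - 218059} = \sqrt{-4267} = i \sqrt{4267}$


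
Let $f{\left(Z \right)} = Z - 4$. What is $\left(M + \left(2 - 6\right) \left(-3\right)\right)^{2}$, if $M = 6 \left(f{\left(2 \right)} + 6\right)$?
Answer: $1296$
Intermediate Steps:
$f{\left(Z \right)} = -4 + Z$
$M = 24$ ($M = 6 \left(\left(-4 + 2\right) + 6\right) = 6 \left(-2 + 6\right) = 6 \cdot 4 = 24$)
$\left(M + \left(2 - 6\right) \left(-3\right)\right)^{2} = \left(24 + \left(2 - 6\right) \left(-3\right)\right)^{2} = \left(24 - -12\right)^{2} = \left(24 + 12\right)^{2} = 36^{2} = 1296$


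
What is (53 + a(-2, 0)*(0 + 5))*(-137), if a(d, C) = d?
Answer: -5891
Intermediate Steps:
(53 + a(-2, 0)*(0 + 5))*(-137) = (53 - 2*(0 + 5))*(-137) = (53 - 2*5)*(-137) = (53 - 10)*(-137) = 43*(-137) = -5891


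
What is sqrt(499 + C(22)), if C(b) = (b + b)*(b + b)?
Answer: sqrt(2435) ≈ 49.346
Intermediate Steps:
C(b) = 4*b**2 (C(b) = (2*b)*(2*b) = 4*b**2)
sqrt(499 + C(22)) = sqrt(499 + 4*22**2) = sqrt(499 + 4*484) = sqrt(499 + 1936) = sqrt(2435)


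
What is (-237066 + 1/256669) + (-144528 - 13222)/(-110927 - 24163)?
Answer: -821984736050402/3467341521 ≈ -2.3706e+5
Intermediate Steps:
(-237066 + 1/256669) + (-144528 - 13222)/(-110927 - 24163) = (-237066 + 1/256669) - 157750/(-135090) = -60847493153/256669 - 157750*(-1/135090) = -60847493153/256669 + 15775/13509 = -821984736050402/3467341521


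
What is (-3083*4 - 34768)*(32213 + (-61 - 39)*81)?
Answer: -1135722300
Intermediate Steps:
(-3083*4 - 34768)*(32213 + (-61 - 39)*81) = (-12332 - 34768)*(32213 - 100*81) = -47100*(32213 - 8100) = -47100*24113 = -1135722300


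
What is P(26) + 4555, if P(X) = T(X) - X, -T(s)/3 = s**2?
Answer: 2501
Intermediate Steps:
T(s) = -3*s**2
P(X) = -X - 3*X**2 (P(X) = -3*X**2 - X = -X - 3*X**2)
P(26) + 4555 = 26*(-1 - 3*26) + 4555 = 26*(-1 - 78) + 4555 = 26*(-79) + 4555 = -2054 + 4555 = 2501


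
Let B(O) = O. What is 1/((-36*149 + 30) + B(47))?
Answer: -1/5287 ≈ -0.00018914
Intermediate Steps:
1/((-36*149 + 30) + B(47)) = 1/((-36*149 + 30) + 47) = 1/((-5364 + 30) + 47) = 1/(-5334 + 47) = 1/(-5287) = -1/5287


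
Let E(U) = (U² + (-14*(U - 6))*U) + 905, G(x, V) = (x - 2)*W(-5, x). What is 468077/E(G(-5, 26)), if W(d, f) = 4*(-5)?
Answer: -468077/242135 ≈ -1.9331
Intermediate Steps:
W(d, f) = -20
G(x, V) = 40 - 20*x (G(x, V) = (x - 2)*(-20) = (-2 + x)*(-20) = 40 - 20*x)
E(U) = 905 + U² + U*(84 - 14*U) (E(U) = (U² + (-14*(-6 + U))*U) + 905 = (U² + (84 - 14*U)*U) + 905 = (U² + U*(84 - 14*U)) + 905 = 905 + U² + U*(84 - 14*U))
468077/E(G(-5, 26)) = 468077/(905 - 13*(40 - 20*(-5))² + 84*(40 - 20*(-5))) = 468077/(905 - 13*(40 + 100)² + 84*(40 + 100)) = 468077/(905 - 13*140² + 84*140) = 468077/(905 - 13*19600 + 11760) = 468077/(905 - 254800 + 11760) = 468077/(-242135) = 468077*(-1/242135) = -468077/242135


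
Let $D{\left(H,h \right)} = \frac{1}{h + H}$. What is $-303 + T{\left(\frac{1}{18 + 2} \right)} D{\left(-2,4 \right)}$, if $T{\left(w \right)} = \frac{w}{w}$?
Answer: $- \frac{605}{2} \approx -302.5$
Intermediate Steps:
$D{\left(H,h \right)} = \frac{1}{H + h}$
$T{\left(w \right)} = 1$
$-303 + T{\left(\frac{1}{18 + 2} \right)} D{\left(-2,4 \right)} = -303 + 1 \frac{1}{-2 + 4} = -303 + 1 \cdot \frac{1}{2} = -303 + \frac{1}{2} = - \frac{605}{2}$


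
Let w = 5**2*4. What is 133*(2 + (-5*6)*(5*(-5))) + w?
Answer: 100116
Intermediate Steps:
w = 100 (w = 25*4 = 100)
133*(2 + (-5*6)*(5*(-5))) + w = 133*(2 + (-5*6)*(5*(-5))) + 100 = 133*(2 - 30*(-25)) + 100 = 133*(2 + 750) + 100 = 133*752 + 100 = 100016 + 100 = 100116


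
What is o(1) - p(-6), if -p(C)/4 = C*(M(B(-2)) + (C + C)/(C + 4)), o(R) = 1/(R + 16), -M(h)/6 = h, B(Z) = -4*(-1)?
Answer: 7345/17 ≈ 432.06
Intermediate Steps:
B(Z) = 4
M(h) = -6*h
o(R) = 1/(16 + R)
p(C) = -4*C*(-24 + 2*C/(4 + C)) (p(C) = -4*C*(-6*4 + (C + C)/(C + 4)) = -4*C*(-24 + (2*C)/(4 + C)) = -4*C*(-24 + 2*C/(4 + C)))
o(1) - p(-6) = 1/(16 + 1) - 8*(-6)*(48 + 11*(-6))/(4 - 6) = 1/17 - 8*(-6)*(48 - 66)/(-2) = 1/17 - 8*(-6)*(-1)*(-18)/2 = 1/17 - 1*(-432) = 1/17 + 432 = 7345/17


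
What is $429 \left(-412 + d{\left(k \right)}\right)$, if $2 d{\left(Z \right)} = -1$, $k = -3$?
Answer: $- \frac{353925}{2} \approx -1.7696 \cdot 10^{5}$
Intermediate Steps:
$d{\left(Z \right)} = - \frac{1}{2}$ ($d{\left(Z \right)} = \frac{1}{2} \left(-1\right) = - \frac{1}{2}$)
$429 \left(-412 + d{\left(k \right)}\right) = 429 \left(-412 - \frac{1}{2}\right) = 429 \left(- \frac{825}{2}\right) = - \frac{353925}{2}$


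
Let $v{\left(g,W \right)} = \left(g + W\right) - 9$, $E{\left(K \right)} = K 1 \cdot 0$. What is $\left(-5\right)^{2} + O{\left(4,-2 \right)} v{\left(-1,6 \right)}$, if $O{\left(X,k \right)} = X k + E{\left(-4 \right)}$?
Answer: $57$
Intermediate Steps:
$E{\left(K \right)} = 0$ ($E{\left(K \right)} = K 0 = 0$)
$v{\left(g,W \right)} = -9 + W + g$ ($v{\left(g,W \right)} = \left(W + g\right) - 9 = -9 + W + g$)
$O{\left(X,k \right)} = X k$ ($O{\left(X,k \right)} = X k + 0 = X k$)
$\left(-5\right)^{2} + O{\left(4,-2 \right)} v{\left(-1,6 \right)} = \left(-5\right)^{2} + 4 \left(-2\right) \left(-9 + 6 - 1\right) = 25 - -32 = 25 + 32 = 57$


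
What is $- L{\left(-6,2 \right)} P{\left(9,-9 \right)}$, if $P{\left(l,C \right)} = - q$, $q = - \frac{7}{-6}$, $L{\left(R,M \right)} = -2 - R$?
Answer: $\frac{14}{3} \approx 4.6667$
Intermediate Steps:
$q = \frac{7}{6}$ ($q = \left(-7\right) \left(- \frac{1}{6}\right) = \frac{7}{6} \approx 1.1667$)
$P{\left(l,C \right)} = - \frac{7}{6}$ ($P{\left(l,C \right)} = \left(-1\right) \frac{7}{6} = - \frac{7}{6}$)
$- L{\left(-6,2 \right)} P{\left(9,-9 \right)} = - (-2 - -6) \left(- \frac{7}{6}\right) = - (-2 + 6) \left(- \frac{7}{6}\right) = \left(-1\right) 4 \left(- \frac{7}{6}\right) = \left(-4\right) \left(- \frac{7}{6}\right) = \frac{14}{3}$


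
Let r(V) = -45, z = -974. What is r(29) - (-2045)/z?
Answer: -45875/974 ≈ -47.100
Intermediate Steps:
r(29) - (-2045)/z = -45 - (-2045)/(-974) = -45 - (-2045)*(-1)/974 = -45 - 1*2045/974 = -45 - 2045/974 = -45875/974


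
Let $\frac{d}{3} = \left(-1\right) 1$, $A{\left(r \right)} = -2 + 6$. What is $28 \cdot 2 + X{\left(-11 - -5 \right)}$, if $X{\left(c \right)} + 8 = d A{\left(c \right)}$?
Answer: $36$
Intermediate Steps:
$A{\left(r \right)} = 4$
$d = -3$ ($d = 3 \left(\left(-1\right) 1\right) = 3 \left(-1\right) = -3$)
$X{\left(c \right)} = -20$ ($X{\left(c \right)} = -8 - 12 = -20$)
$28 \cdot 2 + X{\left(-11 - -5 \right)} = 28 \cdot 2 - 20 = 56 - 20 = 36$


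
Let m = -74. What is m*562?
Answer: -41588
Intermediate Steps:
m*562 = -74*562 = -41588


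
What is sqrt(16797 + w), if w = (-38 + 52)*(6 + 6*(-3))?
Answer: sqrt(16629) ≈ 128.95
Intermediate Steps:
w = -168 (w = 14*(6 - 18) = 14*(-12) = -168)
sqrt(16797 + w) = sqrt(16797 - 168) = sqrt(16629)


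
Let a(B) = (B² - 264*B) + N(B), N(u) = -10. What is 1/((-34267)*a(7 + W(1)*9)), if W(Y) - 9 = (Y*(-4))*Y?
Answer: 1/378102078 ≈ 2.6448e-9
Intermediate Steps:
W(Y) = 9 - 4*Y² (W(Y) = 9 + (Y*(-4))*Y = 9 + (-4*Y)*Y = 9 - 4*Y²)
a(B) = -10 + B² - 264*B (a(B) = (B² - 264*B) - 10 = -10 + B² - 264*B)
1/((-34267)*a(7 + W(1)*9)) = 1/((-34267)*(-10 + (7 + (9 - 4*1²)*9)² - 264*(7 + (9 - 4*1²)*9))) = -1/(34267*(-10 + (7 + (9 - 4*1)*9)² - 264*(7 + (9 - 4*1)*9))) = -1/(34267*(-10 + (7 + (9 - 4)*9)² - 264*(7 + (9 - 4)*9))) = -1/(34267*(-10 + (7 + 5*9)² - 264*(7 + 5*9))) = -1/(34267*(-10 + (7 + 45)² - 264*(7 + 45))) = -1/(34267*(-10 + 52² - 264*52)) = -1/(34267*(-10 + 2704 - 13728)) = -1/34267/(-11034) = -1/34267*(-1/11034) = 1/378102078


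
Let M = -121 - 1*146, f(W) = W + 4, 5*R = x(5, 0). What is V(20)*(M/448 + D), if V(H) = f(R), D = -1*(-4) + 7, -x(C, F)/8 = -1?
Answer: 4661/80 ≈ 58.263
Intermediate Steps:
x(C, F) = 8 (x(C, F) = -8*(-1) = 8)
R = 8/5 (R = (1/5)*8 = 8/5 ≈ 1.6000)
f(W) = 4 + W
D = 11 (D = 4 + 7 = 11)
M = -267 (M = -121 - 146 = -267)
V(H) = 28/5 (V(H) = 4 + 8/5 = 28/5)
V(20)*(M/448 + D) = 28*(-267/448 + 11)/5 = (28/5)*(4661/448) = 4661/80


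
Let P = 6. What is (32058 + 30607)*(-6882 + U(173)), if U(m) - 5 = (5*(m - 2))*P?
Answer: -109475755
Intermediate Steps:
U(m) = -55 + 30*m (U(m) = 5 + (5*(m - 2))*6 = 5 + (5*(-2 + m))*6 = 5 + (-10 + 5*m)*6 = 5 + (-60 + 30*m) = -55 + 30*m)
(32058 + 30607)*(-6882 + U(173)) = (32058 + 30607)*(-6882 + (-55 + 30*173)) = 62665*(-6882 + (-55 + 5190)) = 62665*(-6882 + 5135) = 62665*(-1747) = -109475755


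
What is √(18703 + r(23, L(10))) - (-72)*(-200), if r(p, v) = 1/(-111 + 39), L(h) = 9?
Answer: -14400 + √2693230/12 ≈ -14263.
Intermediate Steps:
r(p, v) = -1/72 (r(p, v) = 1/(-72) = -1/72)
√(18703 + r(23, L(10))) - (-72)*(-200) = √(18703 - 1/72) - (-72)*(-200) = √(1346615/72) - 1*14400 = √2693230/12 - 14400 = -14400 + √2693230/12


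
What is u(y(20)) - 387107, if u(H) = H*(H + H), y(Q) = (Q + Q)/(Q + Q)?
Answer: -387105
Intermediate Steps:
y(Q) = 1 (y(Q) = (2*Q)/((2*Q)) = (2*Q)*(1/(2*Q)) = 1)
u(H) = 2*H**2 (u(H) = H*(2*H) = 2*H**2)
u(y(20)) - 387107 = 2*1**2 - 387107 = 2*1 - 387107 = 2 - 387107 = -387105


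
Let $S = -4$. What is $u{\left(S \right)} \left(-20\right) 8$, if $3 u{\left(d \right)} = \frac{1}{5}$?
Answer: $- \frac{32}{3} \approx -10.667$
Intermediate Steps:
$u{\left(d \right)} = \frac{1}{15}$ ($u{\left(d \right)} = \frac{1}{3 \cdot 5} = \frac{1}{3} \cdot \frac{1}{5} = \frac{1}{15}$)
$u{\left(S \right)} \left(-20\right) 8 = \frac{1}{15} \left(-20\right) 8 = \left(- \frac{4}{3}\right) 8 = - \frac{32}{3}$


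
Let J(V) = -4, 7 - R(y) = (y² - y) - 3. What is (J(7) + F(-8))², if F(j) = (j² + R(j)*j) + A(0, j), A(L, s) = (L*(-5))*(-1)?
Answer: 309136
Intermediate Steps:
A(L, s) = 5*L (A(L, s) = -5*L*(-1) = 5*L)
R(y) = 10 + y - y² (R(y) = 7 - ((y² - y) - 3) = 7 - (-3 + y² - y) = 7 + (3 + y - y²) = 10 + y - y²)
F(j) = j² + j*(10 + j - j²) (F(j) = (j² + (10 + j - j²)*j) + 5*0 = (j² + j*(10 + j - j²)) + 0 = j² + j*(10 + j - j²))
(J(7) + F(-8))² = (-4 - 8*(10 - 1*(-8)² + 2*(-8)))² = (-4 - 8*(10 - 1*64 - 16))² = (-4 - 8*(10 - 64 - 16))² = (-4 - 8*(-70))² = (-4 + 560)² = 556² = 309136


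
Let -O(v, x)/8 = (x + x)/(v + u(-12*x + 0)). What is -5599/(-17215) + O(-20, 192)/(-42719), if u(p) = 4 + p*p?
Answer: 1442821255801/4436179118425 ≈ 0.32524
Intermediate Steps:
u(p) = 4 + p**2
O(v, x) = -16*x/(4 + v + 144*x**2) (O(v, x) = -8*(x + x)/(v + (4 + (-12*x + 0)**2)) = -8*2*x/(v + (4 + (-12*x)**2)) = -8*2*x/(v + (4 + 144*x**2)) = -8*2*x/(4 + v + 144*x**2) = -16*x/(4 + v + 144*x**2))
-5599/(-17215) + O(-20, 192)/(-42719) = -5599/(-17215) - 16*192/(4 - 20 + 144*192**2)/(-42719) = -5599*(-1/17215) - 16*192/(4 - 20 + 144*36864)*(-1/42719) = 509/1565 - 16*192/(4 - 20 + 5308416)*(-1/42719) = 509/1565 - 16*192/5308400*(-1/42719) = 509/1565 - 16*192*1/5308400*(-1/42719) = 509/1565 - 192/331775*(-1/42719) = 509/1565 + 192/14173096225 = 1442821255801/4436179118425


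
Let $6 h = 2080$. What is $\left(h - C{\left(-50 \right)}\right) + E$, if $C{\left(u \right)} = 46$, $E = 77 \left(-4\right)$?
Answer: $- \frac{22}{3} \approx -7.3333$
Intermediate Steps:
$h = \frac{1040}{3}$ ($h = \frac{1}{6} \cdot 2080 = \frac{1040}{3} \approx 346.67$)
$E = -308$
$\left(h - C{\left(-50 \right)}\right) + E = \left(\frac{1040}{3} - 46\right) - 308 = \frac{902}{3} - 308 = - \frac{22}{3}$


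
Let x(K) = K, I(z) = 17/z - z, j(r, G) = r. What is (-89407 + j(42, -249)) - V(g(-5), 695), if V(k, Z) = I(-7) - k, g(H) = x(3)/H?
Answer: -3127956/35 ≈ -89370.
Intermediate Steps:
I(z) = -z + 17/z
g(H) = 3/H
V(k, Z) = 32/7 - k (V(k, Z) = (-1*(-7) + 17/(-7)) - k = (7 + 17*(-1/7)) - k = (7 - 17/7) - k = 32/7 - k)
(-89407 + j(42, -249)) - V(g(-5), 695) = (-89407 + 42) - (32/7 - 3/(-5)) = -89365 - (32/7 - 3*(-1)/5) = -89365 - (32/7 - 1*(-3/5)) = -89365 - (32/7 + 3/5) = -89365 - 1*181/35 = -89365 - 181/35 = -3127956/35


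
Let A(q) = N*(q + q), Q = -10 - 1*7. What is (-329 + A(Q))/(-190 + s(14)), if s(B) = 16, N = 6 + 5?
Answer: 703/174 ≈ 4.0402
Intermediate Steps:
Q = -17 (Q = -10 - 7 = -17)
N = 11
A(q) = 22*q (A(q) = 11*(q + q) = 11*(2*q) = 22*q)
(-329 + A(Q))/(-190 + s(14)) = (-329 + 22*(-17))/(-190 + 16) = (-329 - 374)/(-174) = -703*(-1/174) = 703/174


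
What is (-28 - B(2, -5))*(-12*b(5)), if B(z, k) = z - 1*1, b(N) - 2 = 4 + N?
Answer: 3828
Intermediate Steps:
b(N) = 6 + N (b(N) = 2 + (4 + N) = 6 + N)
B(z, k) = -1 + z (B(z, k) = z - 1 = -1 + z)
(-28 - B(2, -5))*(-12*b(5)) = (-28 - (-1 + 2))*(-12*(6 + 5)) = (-28 - 1*1)*(-12*11) = (-28 - 1)*(-132) = -29*(-132) = 3828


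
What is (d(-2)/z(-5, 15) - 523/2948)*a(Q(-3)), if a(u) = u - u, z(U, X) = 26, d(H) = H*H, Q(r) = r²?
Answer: 0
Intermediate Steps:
d(H) = H²
a(u) = 0
(d(-2)/z(-5, 15) - 523/2948)*a(Q(-3)) = ((-2)²/26 - 523/2948)*0 = (4*(1/26) - 523*1/2948)*0 = (2/13 - 523/2948)*0 = -903/38324*0 = 0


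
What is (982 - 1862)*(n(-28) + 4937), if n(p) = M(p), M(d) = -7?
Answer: -4338400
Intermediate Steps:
n(p) = -7
(982 - 1862)*(n(-28) + 4937) = (982 - 1862)*(-7 + 4937) = -880*4930 = -4338400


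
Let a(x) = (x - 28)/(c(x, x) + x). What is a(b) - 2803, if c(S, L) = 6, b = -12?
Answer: -8389/3 ≈ -2796.3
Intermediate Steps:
a(x) = (-28 + x)/(6 + x) (a(x) = (x - 28)/(6 + x) = (-28 + x)/(6 + x))
a(b) - 2803 = (-28 - 12)/(6 - 12) - 2803 = -40/(-6) - 2803 = -⅙*(-40) - 2803 = 20/3 - 2803 = -8389/3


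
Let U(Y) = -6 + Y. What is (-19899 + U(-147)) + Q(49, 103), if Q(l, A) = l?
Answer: -20003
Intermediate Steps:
(-19899 + U(-147)) + Q(49, 103) = (-19899 + (-6 - 147)) + 49 = (-19899 - 153) + 49 = -20052 + 49 = -20003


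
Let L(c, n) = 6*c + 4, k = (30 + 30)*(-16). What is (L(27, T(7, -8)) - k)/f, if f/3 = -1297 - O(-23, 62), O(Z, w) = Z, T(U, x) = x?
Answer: -563/1911 ≈ -0.29461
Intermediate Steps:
k = -960 (k = 60*(-16) = -960)
L(c, n) = 4 + 6*c
f = -3822 (f = 3*(-1297 - 1*(-23)) = 3*(-1297 + 23) = 3*(-1274) = -3822)
(L(27, T(7, -8)) - k)/f = ((4 + 6*27) - 1*(-960))/(-3822) = ((4 + 162) + 960)*(-1/3822) = (166 + 960)*(-1/3822) = 1126*(-1/3822) = -563/1911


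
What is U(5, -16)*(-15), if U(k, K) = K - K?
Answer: 0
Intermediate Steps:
U(k, K) = 0
U(5, -16)*(-15) = 0*(-15) = 0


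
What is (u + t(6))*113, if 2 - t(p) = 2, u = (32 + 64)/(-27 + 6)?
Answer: -3616/7 ≈ -516.57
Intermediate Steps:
u = -32/7 (u = 96/(-21) = 96*(-1/21) = -32/7 ≈ -4.5714)
t(p) = 0 (t(p) = 2 - 1*2 = 2 - 2 = 0)
(u + t(6))*113 = (-32/7 + 0)*113 = -32/7*113 = -3616/7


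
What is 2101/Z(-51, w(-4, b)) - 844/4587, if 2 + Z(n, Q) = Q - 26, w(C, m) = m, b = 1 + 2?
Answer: -9658387/114675 ≈ -84.224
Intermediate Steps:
b = 3
Z(n, Q) = -28 + Q (Z(n, Q) = -2 + (Q - 26) = -2 + (-26 + Q) = -28 + Q)
2101/Z(-51, w(-4, b)) - 844/4587 = 2101/(-28 + 3) - 844/4587 = 2101/(-25) - 844*1/4587 = 2101*(-1/25) - 844/4587 = -2101/25 - 844/4587 = -9658387/114675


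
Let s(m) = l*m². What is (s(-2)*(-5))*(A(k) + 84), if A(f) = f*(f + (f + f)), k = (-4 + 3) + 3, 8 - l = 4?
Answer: -7680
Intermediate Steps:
l = 4 (l = 8 - 1*4 = 8 - 4 = 4)
s(m) = 4*m²
k = 2 (k = -1 + 3 = 2)
A(f) = 3*f² (A(f) = f*(f + 2*f) = f*(3*f) = 3*f²)
(s(-2)*(-5))*(A(k) + 84) = ((4*(-2)²)*(-5))*(3*2² + 84) = ((4*4)*(-5))*(3*4 + 84) = (16*(-5))*(12 + 84) = -80*96 = -7680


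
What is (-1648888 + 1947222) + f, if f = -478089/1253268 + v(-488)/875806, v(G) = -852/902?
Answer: 8204612975953478215/27501469718756 ≈ 2.9833e+5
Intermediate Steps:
v(G) = -426/451 (v(G) = -852*1/902 = -426/451)
f = -10491121874289/27501469718756 (f = -478089/1253268 - 426/451/875806 = -478089*1/1253268 - 426/451*1/875806 = -53121/139252 - 213/197494253 = -10491121874289/27501469718756 ≈ -0.38147)
(-1648888 + 1947222) + f = (-1648888 + 1947222) - 10491121874289/27501469718756 = 298334 - 10491121874289/27501469718756 = 8204612975953478215/27501469718756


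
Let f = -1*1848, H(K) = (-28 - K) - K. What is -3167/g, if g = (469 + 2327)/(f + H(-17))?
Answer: 972269/466 ≈ 2086.4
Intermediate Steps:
H(K) = -28 - 2*K
f = -1848
g = -466/307 (g = (469 + 2327)/(-1848 + (-28 - 2*(-17))) = 2796/(-1848 + (-28 + 34)) = 2796/(-1848 + 6) = 2796/(-1842) = 2796*(-1/1842) = -466/307 ≈ -1.5179)
-3167/g = -3167/(-466/307) = -3167*(-307/466) = 972269/466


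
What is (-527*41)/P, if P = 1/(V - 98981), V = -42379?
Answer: 3054365520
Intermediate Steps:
P = -1/141360 (P = 1/(-42379 - 98981) = 1/(-141360) = -1/141360 ≈ -7.0741e-6)
(-527*41)/P = (-527*41)/(-1/141360) = -21607*(-141360) = 3054365520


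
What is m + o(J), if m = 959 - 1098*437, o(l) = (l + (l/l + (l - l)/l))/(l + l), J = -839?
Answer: -401768994/839 ≈ -4.7887e+5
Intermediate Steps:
o(l) = (1 + l)/(2*l) (o(l) = (l + (1 + 0/l))/((2*l)) = (l + (1 + 0))*(1/(2*l)) = (l + 1)*(1/(2*l)) = (1 + l)*(1/(2*l)) = (1 + l)/(2*l))
m = -478867 (m = 959 - 479826 = -478867)
m + o(J) = -478867 + (½)*(1 - 839)/(-839) = -478867 + (½)*(-1/839)*(-838) = -478867 + 419/839 = -401768994/839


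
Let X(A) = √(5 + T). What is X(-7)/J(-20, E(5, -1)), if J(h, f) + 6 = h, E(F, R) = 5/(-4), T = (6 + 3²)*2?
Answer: -√35/26 ≈ -0.22754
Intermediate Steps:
T = 30 (T = (6 + 9)*2 = 15*2 = 30)
E(F, R) = -5/4 (E(F, R) = 5*(-¼) = -5/4)
J(h, f) = -6 + h
X(A) = √35 (X(A) = √(5 + 30) = √35)
X(-7)/J(-20, E(5, -1)) = √35/(-6 - 20) = √35/(-26) = √35*(-1/26) = -√35/26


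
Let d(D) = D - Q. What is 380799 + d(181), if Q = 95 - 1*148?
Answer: 381033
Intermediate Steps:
Q = -53 (Q = 95 - 148 = -53)
d(D) = 53 + D (d(D) = D - 1*(-53) = D + 53 = 53 + D)
380799 + d(181) = 380799 + (53 + 181) = 380799 + 234 = 381033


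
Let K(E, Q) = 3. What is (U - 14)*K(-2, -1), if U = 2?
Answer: -36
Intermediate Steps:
(U - 14)*K(-2, -1) = (2 - 14)*3 = -12*3 = -36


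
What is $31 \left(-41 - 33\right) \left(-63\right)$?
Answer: $144522$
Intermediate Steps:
$31 \left(-41 - 33\right) \left(-63\right) = 31 \left(-74\right) \left(-63\right) = \left(-2294\right) \left(-63\right) = 144522$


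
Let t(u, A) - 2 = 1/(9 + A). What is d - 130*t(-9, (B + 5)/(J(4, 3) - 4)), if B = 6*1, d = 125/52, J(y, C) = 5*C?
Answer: -14071/52 ≈ -270.60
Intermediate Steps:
d = 125/52 (d = 125*(1/52) = 125/52 ≈ 2.4038)
B = 6
t(u, A) = 2 + 1/(9 + A)
d - 130*t(-9, (B + 5)/(J(4, 3) - 4)) = 125/52 - 130*(19 + 2*((6 + 5)/(5*3 - 4)))/(9 + (6 + 5)/(5*3 - 4)) = 125/52 - 130*(19 + 2*(11/(15 - 4)))/(9 + 11/(15 - 4)) = 125/52 - 130*(19 + 2*(11/11))/(9 + 11/11) = 125/52 - 130*(19 + 2*(11*(1/11)))/(9 + 11*(1/11)) = 125/52 - 130*(19 + 2*1)/(9 + 1) = 125/52 - 130*(19 + 2)/10 = 125/52 - 13*21 = 125/52 - 130*21/10 = 125/52 - 273 = -14071/52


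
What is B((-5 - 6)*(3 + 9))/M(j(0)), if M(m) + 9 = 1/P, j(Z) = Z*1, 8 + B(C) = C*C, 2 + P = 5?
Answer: -26124/13 ≈ -2009.5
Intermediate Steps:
P = 3 (P = -2 + 5 = 3)
B(C) = -8 + C² (B(C) = -8 + C*C = -8 + C²)
j(Z) = Z
M(m) = -26/3 (M(m) = -9 + 1/3 = -9 + ⅓ = -26/3)
B((-5 - 6)*(3 + 9))/M(j(0)) = (-8 + ((-5 - 6)*(3 + 9))²)/(-26/3) = (-8 + (-11*12)²)*(-3/26) = (-8 + (-132)²)*(-3/26) = (-8 + 17424)*(-3/26) = 17416*(-3/26) = -26124/13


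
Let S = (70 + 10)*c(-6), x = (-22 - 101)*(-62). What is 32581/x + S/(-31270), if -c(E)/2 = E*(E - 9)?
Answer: 3640717/769242 ≈ 4.7329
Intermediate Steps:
c(E) = -2*E*(-9 + E) (c(E) = -2*E*(E - 9) = -2*E*(-9 + E))
x = 7626 (x = -123*(-62) = 7626)
S = -14400 (S = (70 + 10)*(2*(-6)*(9 - 1*(-6))) = 80*(2*(-6)*(9 + 6)) = 80*(2*(-6)*15) = 80*(-180) = -14400)
32581/x + S/(-31270) = 32581/7626 - 14400/(-31270) = 32581*(1/7626) - 14400*(-1/31270) = 1051/246 + 1440/3127 = 3640717/769242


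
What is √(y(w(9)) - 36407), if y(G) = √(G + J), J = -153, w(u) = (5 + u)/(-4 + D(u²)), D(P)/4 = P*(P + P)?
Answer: √(-25071409827548 + 26242*I*√105362128598)/26242 ≈ 0.032413 + 190.81*I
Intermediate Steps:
D(P) = 8*P² (D(P) = 4*(P*(P + P)) = 4*(P*(2*P)) = 4*(2*P²) = 8*P²)
w(u) = (5 + u)/(-4 + 8*u⁴) (w(u) = (5 + u)/(-4 + 8*(u²)²) = (5 + u)/(-4 + 8*u⁴))
y(G) = √(-153 + G) (y(G) = √(G - 153) = √(-153 + G))
√(y(w(9)) - 36407) = √(√(-153 + (5 + 9)/(4*(-1 + 2*9⁴))) - 36407) = √(√(-153 + (¼)*14/(-1 + 2*6561)) - 36407) = √(√(-153 + (¼)*14/(-1 + 13122)) - 36407) = √(√(-153 + (¼)*14/13121) - 36407) = √(√(-153 + (¼)*(1/13121)*14) - 36407) = √(√(-153 + 7/26242) - 36407) = √(√(-4015019/26242) - 36407) = √(I*√105362128598/26242 - 36407) = √(-36407 + I*√105362128598/26242)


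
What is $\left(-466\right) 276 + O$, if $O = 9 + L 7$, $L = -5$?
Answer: $-128642$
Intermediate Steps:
$O = -26$ ($O = 9 - 35 = -26$)
$\left(-466\right) 276 + O = \left(-466\right) 276 - 26 = -128616 - 26 = -128642$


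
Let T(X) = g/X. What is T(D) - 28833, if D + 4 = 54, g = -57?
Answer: -1441707/50 ≈ -28834.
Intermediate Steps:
D = 50 (D = -4 + 54 = 50)
T(X) = -57/X
T(D) - 28833 = -57/50 - 28833 = -1441707/50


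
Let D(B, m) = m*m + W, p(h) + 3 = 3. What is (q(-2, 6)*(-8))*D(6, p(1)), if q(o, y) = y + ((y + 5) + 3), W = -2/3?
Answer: 320/3 ≈ 106.67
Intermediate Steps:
p(h) = 0 (p(h) = -3 + 3 = 0)
W = -2/3 (W = -2*1/3 = -2/3 ≈ -0.66667)
q(o, y) = 8 + 2*y (q(o, y) = y + ((5 + y) + 3) = y + (8 + y) = 8 + 2*y)
D(B, m) = -2/3 + m**2 (D(B, m) = m*m - 2/3 = m**2 - 2/3 = -2/3 + m**2)
(q(-2, 6)*(-8))*D(6, p(1)) = ((8 + 2*6)*(-8))*(-2/3 + 0**2) = ((8 + 12)*(-8))*(-2/3 + 0) = (20*(-8))*(-2/3) = -160*(-2/3) = 320/3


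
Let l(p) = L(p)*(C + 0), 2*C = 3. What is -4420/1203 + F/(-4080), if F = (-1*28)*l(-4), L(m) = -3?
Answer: -3030863/818040 ≈ -3.7050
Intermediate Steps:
C = 3/2 (C = (½)*3 = 3/2 ≈ 1.5000)
l(p) = -9/2 (l(p) = -3*(3/2 + 0) = -3*3/2 = -9/2)
F = 126 (F = -1*28*(-9/2) = -28*(-9/2) = 126)
-4420/1203 + F/(-4080) = -4420/1203 + 126/(-4080) = -4420*1/1203 + 126*(-1/4080) = -4420/1203 - 21/680 = -3030863/818040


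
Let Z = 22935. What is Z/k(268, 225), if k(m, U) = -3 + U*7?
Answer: 7645/524 ≈ 14.590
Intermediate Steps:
k(m, U) = -3 + 7*U
Z/k(268, 225) = 22935/(-3 + 7*225) = 22935/(-3 + 1575) = 22935/1572 = 22935*(1/1572) = 7645/524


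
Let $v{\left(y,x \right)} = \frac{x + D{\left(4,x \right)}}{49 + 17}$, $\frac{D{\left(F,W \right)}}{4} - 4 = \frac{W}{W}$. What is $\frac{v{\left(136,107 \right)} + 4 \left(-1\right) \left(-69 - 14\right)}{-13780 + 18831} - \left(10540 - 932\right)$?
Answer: $- \frac{3202958489}{333366} \approx -9607.9$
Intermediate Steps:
$D{\left(F,W \right)} = 20$ ($D{\left(F,W \right)} = 16 + 4 \frac{W}{W} = 16 + 4 \cdot 1 = 16 + 4 = 20$)
$v{\left(y,x \right)} = \frac{10}{33} + \frac{x}{66}$ ($v{\left(y,x \right)} = \frac{x + 20}{49 + 17} = \frac{20 + x}{66} = \left(20 + x\right) \frac{1}{66} = \frac{10}{33} + \frac{x}{66}$)
$\frac{v{\left(136,107 \right)} + 4 \left(-1\right) \left(-69 - 14\right)}{-13780 + 18831} - \left(10540 - 932\right) = \frac{\left(\frac{10}{33} + \frac{1}{66} \cdot 107\right) + 4 \left(-1\right) \left(-69 - 14\right)}{-13780 + 18831} - \left(10540 - 932\right) = \frac{\left(\frac{10}{33} + \frac{107}{66}\right) - -332}{5051} - 9608 = \left(\frac{127}{66} + 332\right) \frac{1}{5051} - 9608 = \frac{22039}{66} \cdot \frac{1}{5051} - 9608 = \frac{22039}{333366} - 9608 = - \frac{3202958489}{333366}$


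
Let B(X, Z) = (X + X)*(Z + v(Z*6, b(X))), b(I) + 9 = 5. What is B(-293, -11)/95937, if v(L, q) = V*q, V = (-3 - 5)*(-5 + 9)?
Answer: -22854/31979 ≈ -0.71466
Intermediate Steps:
b(I) = -4 (b(I) = -9 + 5 = -4)
V = -32 (V = -8*4 = -32)
v(L, q) = -32*q
B(X, Z) = 2*X*(128 + Z) (B(X, Z) = (X + X)*(Z - 32*(-4)) = (2*X)*(Z + 128) = (2*X)*(128 + Z) = 2*X*(128 + Z))
B(-293, -11)/95937 = (2*(-293)*(128 - 11))/95937 = (2*(-293)*117)*(1/95937) = -68562*1/95937 = -22854/31979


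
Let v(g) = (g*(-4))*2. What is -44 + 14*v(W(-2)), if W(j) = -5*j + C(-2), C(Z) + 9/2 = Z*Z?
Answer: -1108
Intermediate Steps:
C(Z) = -9/2 + Z² (C(Z) = -9/2 + Z*Z = -9/2 + Z²)
W(j) = -½ - 5*j (W(j) = -5*j + (-9/2 + (-2)²) = -5*j + (-9/2 + 4) = -5*j - ½ = -½ - 5*j)
v(g) = -8*g (v(g) = -4*g*2 = -8*g)
-44 + 14*v(W(-2)) = -44 + 14*(-8*(-½ - 5*(-2))) = -44 + 14*(-8*(-½ + 10)) = -44 + 14*(-8*19/2) = -44 + 14*(-76) = -44 - 1064 = -1108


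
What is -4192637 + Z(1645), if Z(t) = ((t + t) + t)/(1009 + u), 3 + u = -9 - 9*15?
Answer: -3614048159/862 ≈ -4.1926e+6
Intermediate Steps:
u = -147 (u = -3 + (-9 - 9*15) = -3 + (-9 - 135) = -3 - 144 = -147)
Z(t) = 3*t/862 (Z(t) = ((t + t) + t)/(1009 - 147) = (2*t + t)/862 = (3*t)*(1/862) = 3*t/862)
-4192637 + Z(1645) = -4192637 + (3/862)*1645 = -4192637 + 4935/862 = -3614048159/862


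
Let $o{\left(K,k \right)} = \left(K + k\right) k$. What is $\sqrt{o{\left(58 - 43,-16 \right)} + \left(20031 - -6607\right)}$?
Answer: $\sqrt{26654} \approx 163.26$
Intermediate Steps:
$o{\left(K,k \right)} = k \left(K + k\right)$
$\sqrt{o{\left(58 - 43,-16 \right)} + \left(20031 - -6607\right)} = \sqrt{- 16 \left(\left(58 - 43\right) - 16\right) + \left(20031 - -6607\right)} = \sqrt{- 16 \left(15 - 16\right) + \left(20031 + 6607\right)} = \sqrt{\left(-16\right) \left(-1\right) + 26638} = \sqrt{16 + 26638} = \sqrt{26654}$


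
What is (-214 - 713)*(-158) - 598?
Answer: 145868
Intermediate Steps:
(-214 - 713)*(-158) - 598 = -927*(-158) - 598 = 146466 - 598 = 145868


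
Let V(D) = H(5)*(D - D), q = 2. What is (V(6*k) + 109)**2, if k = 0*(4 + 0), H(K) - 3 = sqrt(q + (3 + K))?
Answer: 11881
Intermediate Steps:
H(K) = 3 + sqrt(5 + K) (H(K) = 3 + sqrt(2 + (3 + K)) = 3 + sqrt(5 + K))
k = 0 (k = 0*4 = 0)
V(D) = 0 (V(D) = (3 + sqrt(5 + 5))*(D - D) = (3 + sqrt(10))*0 = 0)
(V(6*k) + 109)**2 = (0 + 109)**2 = 109**2 = 11881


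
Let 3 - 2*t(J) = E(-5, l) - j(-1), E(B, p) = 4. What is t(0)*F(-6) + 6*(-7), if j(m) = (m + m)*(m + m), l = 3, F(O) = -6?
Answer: -51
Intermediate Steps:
j(m) = 4*m² (j(m) = (2*m)*(2*m) = 4*m²)
t(J) = 3/2 (t(J) = 3/2 - (4 - 4*(-1)²)/2 = 3/2 - (4 - 4)/2 = 3/2 - ½*0 = 3/2 + 0 = 3/2)
t(0)*F(-6) + 6*(-7) = (3/2)*(-6) + 6*(-7) = -9 - 42 = -51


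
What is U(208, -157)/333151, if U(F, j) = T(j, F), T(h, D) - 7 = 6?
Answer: 1/25627 ≈ 3.9021e-5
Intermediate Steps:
T(h, D) = 13 (T(h, D) = 7 + 6 = 13)
U(F, j) = 13
U(208, -157)/333151 = 13/333151 = 13*(1/333151) = 1/25627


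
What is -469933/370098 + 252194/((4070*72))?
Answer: -1232574203/3012597720 ≈ -0.40914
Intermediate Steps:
-469933/370098 + 252194/((4070*72)) = -469933*1/370098 + 252194/293040 = -469933/370098 + 252194*(1/293040) = -469933/370098 + 126097/146520 = -1232574203/3012597720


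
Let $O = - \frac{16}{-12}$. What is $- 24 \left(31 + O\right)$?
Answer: $-776$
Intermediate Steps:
$O = \frac{4}{3}$ ($O = \left(-16\right) \left(- \frac{1}{12}\right) = \frac{4}{3} \approx 1.3333$)
$- 24 \left(31 + O\right) = - 24 \left(31 + \frac{4}{3}\right) = \left(-24\right) \frac{97}{3} = -776$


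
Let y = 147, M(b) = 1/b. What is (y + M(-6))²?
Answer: 776161/36 ≈ 21560.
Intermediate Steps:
(y + M(-6))² = (147 + 1/(-6))² = (147 - ⅙)² = (881/6)² = 776161/36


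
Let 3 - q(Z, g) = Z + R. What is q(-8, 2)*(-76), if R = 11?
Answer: 0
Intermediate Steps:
q(Z, g) = -8 - Z (q(Z, g) = 3 - (Z + 11) = 3 - (11 + Z) = 3 + (-11 - Z) = -8 - Z)
q(-8, 2)*(-76) = (-8 - 1*(-8))*(-76) = (-8 + 8)*(-76) = 0*(-76) = 0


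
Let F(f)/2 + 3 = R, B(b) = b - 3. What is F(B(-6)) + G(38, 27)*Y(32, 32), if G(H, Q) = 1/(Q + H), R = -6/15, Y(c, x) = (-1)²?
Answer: -441/65 ≈ -6.7846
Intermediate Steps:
Y(c, x) = 1
R = -⅖ (R = -6*1/15 = -⅖ ≈ -0.40000)
B(b) = -3 + b
F(f) = -34/5 (F(f) = -6 + 2*(-⅖) = -6 - ⅘ = -34/5)
G(H, Q) = 1/(H + Q)
F(B(-6)) + G(38, 27)*Y(32, 32) = -34/5 + 1/(38 + 27) = -34/5 + 1/65 = -441/65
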